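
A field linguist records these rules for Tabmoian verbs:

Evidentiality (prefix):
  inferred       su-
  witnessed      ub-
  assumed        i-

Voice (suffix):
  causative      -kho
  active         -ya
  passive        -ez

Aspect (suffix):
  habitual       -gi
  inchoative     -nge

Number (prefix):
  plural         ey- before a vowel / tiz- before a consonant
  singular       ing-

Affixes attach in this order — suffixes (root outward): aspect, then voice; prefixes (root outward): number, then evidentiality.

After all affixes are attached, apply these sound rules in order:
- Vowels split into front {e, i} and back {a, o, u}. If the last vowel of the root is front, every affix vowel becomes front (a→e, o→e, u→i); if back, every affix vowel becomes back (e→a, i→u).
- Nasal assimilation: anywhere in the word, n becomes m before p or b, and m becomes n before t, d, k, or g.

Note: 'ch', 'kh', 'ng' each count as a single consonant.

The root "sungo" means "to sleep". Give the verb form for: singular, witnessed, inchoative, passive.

ubungsungongaaz

Attach number singular ing- → ingsungo.
Attach aspect inchoative -nge → ingsungonge.
Attach voice passive -ez → ingsungongeez.
Attach evidentiality witnessed ub- → ubingsungongeez.
Apply vowel harmony: ubingsungongeez → ubungsungongaaz.
Nasal assimilation: no change.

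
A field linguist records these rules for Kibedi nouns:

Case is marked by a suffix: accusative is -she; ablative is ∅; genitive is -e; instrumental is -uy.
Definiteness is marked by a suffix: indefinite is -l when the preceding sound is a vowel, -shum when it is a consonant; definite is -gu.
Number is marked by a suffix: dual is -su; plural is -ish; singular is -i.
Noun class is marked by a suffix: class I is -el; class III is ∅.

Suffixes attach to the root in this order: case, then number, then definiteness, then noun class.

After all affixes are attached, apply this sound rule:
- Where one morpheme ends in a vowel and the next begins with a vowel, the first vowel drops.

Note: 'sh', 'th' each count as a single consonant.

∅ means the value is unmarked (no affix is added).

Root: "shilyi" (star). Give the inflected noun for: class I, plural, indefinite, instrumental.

shilyuyishshumel

Attach case instrumental -uy → shilyiuy.
Attach number plural -ish → shilyiuyish.
Attach definiteness indefinite -shum (after consonant 'sh') → shilyiuyishshum.
Attach noun class class I -el → shilyiuyishshumel.
Apply vowel deletion: shilyiuyishshumel → shilyuyishshumel.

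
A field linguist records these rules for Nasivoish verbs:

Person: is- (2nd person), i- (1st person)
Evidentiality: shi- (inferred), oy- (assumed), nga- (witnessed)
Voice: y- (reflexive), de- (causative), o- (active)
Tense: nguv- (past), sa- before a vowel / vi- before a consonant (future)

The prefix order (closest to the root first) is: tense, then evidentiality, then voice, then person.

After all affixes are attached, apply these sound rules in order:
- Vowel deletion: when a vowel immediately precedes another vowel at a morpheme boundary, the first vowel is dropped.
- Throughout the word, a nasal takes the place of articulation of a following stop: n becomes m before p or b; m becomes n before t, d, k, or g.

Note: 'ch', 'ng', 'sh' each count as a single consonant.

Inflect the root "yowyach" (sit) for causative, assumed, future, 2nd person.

Attach tense future vi- (before consonant 'y') → viyowyach.
Attach evidentiality assumed oy- → oyviyowyach.
Attach voice causative de- → deoyviyowyach.
Attach person 2nd person is- → isdeoyviyowyach.
Apply vowel deletion: isdeoyviyowyach → isdoyviyowyach.
Nasal assimilation: no change.

isdoyviyowyach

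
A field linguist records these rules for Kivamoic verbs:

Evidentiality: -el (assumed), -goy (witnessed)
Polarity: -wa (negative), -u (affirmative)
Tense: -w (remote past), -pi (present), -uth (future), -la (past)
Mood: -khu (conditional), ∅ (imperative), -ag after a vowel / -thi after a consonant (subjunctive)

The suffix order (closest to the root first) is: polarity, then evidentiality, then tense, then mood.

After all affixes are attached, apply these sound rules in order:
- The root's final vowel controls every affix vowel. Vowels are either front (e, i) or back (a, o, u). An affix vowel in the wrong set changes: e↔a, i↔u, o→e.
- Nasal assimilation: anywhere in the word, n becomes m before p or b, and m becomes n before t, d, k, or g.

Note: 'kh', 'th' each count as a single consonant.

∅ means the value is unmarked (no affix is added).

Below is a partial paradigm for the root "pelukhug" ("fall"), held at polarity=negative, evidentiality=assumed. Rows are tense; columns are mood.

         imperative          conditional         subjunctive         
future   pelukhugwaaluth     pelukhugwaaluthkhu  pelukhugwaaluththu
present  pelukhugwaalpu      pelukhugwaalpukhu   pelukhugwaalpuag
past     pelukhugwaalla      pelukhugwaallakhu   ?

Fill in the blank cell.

Attach polarity negative -wa → pelukhugwa.
Attach evidentiality assumed -el → pelukhugwael.
Attach tense past -la → pelukhugwaella.
Attach mood subjunctive -ag (after vowel 'a') → pelukhugwaellaag.
Apply vowel harmony: pelukhugwaellaag → pelukhugwaallaag.
Nasal assimilation: no change.

pelukhugwaallaag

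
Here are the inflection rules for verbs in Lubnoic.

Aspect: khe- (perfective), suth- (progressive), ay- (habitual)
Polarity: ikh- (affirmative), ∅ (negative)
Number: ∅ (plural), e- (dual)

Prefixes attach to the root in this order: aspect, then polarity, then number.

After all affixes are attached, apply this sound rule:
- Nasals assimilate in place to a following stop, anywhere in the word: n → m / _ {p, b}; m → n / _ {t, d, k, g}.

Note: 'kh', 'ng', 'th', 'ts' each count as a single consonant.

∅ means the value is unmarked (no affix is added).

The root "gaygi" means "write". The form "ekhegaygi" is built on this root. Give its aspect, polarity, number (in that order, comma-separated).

perfective, negative, dual

Segment: e-khe-gaygi.
aspect: khe- → perfective.
polarity: ∅ → negative.
number: e- → dual.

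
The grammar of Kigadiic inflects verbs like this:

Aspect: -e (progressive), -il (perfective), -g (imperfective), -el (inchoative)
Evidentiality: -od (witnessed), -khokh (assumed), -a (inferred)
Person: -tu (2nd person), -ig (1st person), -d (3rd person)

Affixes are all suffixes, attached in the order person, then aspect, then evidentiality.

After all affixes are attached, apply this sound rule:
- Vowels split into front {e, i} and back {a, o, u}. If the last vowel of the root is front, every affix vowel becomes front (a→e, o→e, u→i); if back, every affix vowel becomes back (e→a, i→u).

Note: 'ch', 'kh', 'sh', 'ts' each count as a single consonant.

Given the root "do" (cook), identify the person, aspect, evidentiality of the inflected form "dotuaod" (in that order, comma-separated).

2nd person, progressive, witnessed

Segment: do-tu-e-od.
person: -tu → 2nd person.
aspect: -e → progressive.
evidentiality: -od → witnessed.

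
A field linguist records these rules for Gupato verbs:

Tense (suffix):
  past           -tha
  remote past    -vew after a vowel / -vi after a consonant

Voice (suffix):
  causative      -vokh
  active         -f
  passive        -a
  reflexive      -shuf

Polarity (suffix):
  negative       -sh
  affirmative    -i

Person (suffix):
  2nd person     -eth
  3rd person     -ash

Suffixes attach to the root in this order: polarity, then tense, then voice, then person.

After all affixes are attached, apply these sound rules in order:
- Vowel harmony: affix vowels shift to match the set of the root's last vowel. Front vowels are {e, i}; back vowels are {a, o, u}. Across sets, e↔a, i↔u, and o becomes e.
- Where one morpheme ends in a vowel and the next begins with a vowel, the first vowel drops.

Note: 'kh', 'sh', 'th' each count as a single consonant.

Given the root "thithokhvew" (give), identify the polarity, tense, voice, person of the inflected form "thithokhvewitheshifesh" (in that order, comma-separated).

affirmative, past, reflexive, 3rd person

Segment: thithokhvew-i-tha-shuf-ash.
polarity: -i → affirmative.
tense: -tha → past.
voice: -shuf → reflexive.
person: -ash → 3rd person.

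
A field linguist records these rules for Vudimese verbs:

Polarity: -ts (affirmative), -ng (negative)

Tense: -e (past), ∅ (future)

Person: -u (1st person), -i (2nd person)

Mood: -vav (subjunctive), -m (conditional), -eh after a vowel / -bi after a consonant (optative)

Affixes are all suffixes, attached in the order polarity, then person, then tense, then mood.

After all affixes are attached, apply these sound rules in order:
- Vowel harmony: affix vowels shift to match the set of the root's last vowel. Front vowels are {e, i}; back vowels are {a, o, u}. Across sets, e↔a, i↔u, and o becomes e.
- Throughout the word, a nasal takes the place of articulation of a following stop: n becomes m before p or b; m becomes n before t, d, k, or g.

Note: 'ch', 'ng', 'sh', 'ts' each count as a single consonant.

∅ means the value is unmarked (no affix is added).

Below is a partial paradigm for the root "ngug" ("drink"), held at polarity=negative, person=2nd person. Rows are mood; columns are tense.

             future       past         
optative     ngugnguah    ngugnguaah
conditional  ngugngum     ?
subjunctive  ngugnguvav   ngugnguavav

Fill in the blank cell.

Attach polarity negative -ng → ngugng.
Attach person 2nd person -i → ngugngi.
Attach tense past -e → ngugngie.
Attach mood conditional -m → ngugngiem.
Apply vowel harmony: ngugngiem → ngugnguam.
Nasal assimilation: no change.

ngugnguam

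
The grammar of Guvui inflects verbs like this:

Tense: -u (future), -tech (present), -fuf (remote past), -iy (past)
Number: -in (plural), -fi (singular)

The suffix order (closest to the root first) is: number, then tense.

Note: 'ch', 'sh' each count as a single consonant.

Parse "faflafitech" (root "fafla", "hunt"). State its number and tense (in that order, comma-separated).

singular, present

Segment: fafla-fi-tech.
number: -fi → singular.
tense: -tech → present.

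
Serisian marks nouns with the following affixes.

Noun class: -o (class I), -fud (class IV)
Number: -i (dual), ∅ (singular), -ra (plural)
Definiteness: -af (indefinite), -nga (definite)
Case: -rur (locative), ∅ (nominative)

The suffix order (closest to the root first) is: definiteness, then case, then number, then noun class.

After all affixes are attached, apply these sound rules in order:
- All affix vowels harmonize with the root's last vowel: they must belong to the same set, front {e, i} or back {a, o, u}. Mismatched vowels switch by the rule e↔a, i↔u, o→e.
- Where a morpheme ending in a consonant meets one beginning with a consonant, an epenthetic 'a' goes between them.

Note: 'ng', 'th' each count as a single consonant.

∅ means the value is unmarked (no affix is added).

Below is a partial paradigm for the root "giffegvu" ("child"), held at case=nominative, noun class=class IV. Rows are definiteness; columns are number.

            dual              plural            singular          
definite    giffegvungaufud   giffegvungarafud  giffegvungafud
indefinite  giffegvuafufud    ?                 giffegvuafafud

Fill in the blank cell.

Attach definiteness indefinite -af → giffegvuaf.
case = nominative: zero marking, form stays giffegvuaf.
Attach number plural -ra → giffegvuafra.
Attach noun class class IV -fud → giffegvuafrafud.
Vowel harmony: no change.
Apply epenthesis: giffegvuafrafud → giffegvuafarafud.

giffegvuafarafud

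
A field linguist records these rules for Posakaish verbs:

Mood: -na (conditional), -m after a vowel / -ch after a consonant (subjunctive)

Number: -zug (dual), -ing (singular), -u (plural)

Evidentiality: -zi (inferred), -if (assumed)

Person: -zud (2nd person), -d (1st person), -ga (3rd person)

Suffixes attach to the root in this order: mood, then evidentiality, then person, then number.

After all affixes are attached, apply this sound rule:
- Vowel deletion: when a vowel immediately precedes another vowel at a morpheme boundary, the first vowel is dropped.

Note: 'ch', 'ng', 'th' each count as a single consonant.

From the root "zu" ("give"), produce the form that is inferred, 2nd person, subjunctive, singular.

zumzizuding

Attach mood subjunctive -m (after vowel 'u') → zum.
Attach evidentiality inferred -zi → zumzi.
Attach person 2nd person -zud → zumzizud.
Attach number singular -ing → zumzizuding.
Vowel deletion: no change.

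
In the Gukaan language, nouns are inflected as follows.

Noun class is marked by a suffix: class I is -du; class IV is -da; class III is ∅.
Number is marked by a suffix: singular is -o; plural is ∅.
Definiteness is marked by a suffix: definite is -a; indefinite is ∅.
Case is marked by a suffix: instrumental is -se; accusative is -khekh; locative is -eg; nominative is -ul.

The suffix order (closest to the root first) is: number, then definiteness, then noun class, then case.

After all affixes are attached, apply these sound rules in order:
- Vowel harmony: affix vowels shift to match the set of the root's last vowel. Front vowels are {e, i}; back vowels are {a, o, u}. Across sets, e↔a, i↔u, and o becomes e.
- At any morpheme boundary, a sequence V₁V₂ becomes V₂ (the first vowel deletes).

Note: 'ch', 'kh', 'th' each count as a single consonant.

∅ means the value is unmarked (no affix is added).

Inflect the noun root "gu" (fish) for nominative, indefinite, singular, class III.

Attach number singular -o → guo.
definiteness = indefinite: zero marking, form stays guo.
noun class = class III: zero marking, form stays guo.
Attach case nominative -ul → guoul.
Vowel harmony: no change.
Apply vowel deletion: guoul → gul.

gul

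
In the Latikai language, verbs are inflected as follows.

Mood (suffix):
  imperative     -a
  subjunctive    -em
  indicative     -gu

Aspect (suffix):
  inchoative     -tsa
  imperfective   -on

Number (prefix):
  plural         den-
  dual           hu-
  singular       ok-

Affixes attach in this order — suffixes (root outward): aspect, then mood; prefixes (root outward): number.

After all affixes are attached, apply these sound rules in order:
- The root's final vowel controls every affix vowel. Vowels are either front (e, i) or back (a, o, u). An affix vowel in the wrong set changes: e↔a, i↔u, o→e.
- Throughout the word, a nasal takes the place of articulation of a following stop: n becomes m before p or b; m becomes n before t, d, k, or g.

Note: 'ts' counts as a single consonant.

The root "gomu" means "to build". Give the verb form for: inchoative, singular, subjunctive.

Attach number singular ok- → okgomu.
Attach aspect inchoative -tsa → okgomutsa.
Attach mood subjunctive -em → okgomutsaem.
Apply vowel harmony: okgomutsaem → okgomutsaam.
Nasal assimilation: no change.

okgomutsaam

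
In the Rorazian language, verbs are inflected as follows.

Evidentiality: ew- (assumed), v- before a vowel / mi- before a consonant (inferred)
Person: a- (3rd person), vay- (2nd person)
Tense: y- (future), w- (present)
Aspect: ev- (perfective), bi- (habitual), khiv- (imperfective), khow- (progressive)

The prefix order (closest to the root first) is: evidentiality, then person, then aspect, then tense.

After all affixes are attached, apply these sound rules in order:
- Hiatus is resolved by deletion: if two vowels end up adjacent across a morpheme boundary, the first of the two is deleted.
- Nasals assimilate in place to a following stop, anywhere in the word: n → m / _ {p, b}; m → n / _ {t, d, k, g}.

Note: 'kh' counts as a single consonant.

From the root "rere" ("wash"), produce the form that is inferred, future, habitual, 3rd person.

Attach evidentiality inferred mi- (before consonant 'r') → mirere.
Attach person 3rd person a- → amirere.
Attach aspect habitual bi- → biamirere.
Attach tense future y- → ybiamirere.
Apply vowel deletion: ybiamirere → ybamirere.
Nasal assimilation: no change.

ybamirere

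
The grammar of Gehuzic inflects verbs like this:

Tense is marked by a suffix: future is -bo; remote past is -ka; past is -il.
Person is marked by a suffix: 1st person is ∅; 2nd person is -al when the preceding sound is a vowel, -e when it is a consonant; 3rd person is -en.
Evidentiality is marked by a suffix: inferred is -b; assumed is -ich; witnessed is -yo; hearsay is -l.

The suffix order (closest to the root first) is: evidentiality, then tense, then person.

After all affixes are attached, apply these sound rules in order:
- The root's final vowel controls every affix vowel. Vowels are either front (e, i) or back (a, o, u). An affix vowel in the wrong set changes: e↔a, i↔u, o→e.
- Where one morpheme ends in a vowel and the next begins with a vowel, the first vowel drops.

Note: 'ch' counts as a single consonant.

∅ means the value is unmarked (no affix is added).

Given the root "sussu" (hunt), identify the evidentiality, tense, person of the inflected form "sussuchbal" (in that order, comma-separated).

assumed, future, 2nd person

Segment: sussu-ich-bo-al.
evidentiality: -ich → assumed.
tense: -bo → future.
person: -al/e → 2nd person.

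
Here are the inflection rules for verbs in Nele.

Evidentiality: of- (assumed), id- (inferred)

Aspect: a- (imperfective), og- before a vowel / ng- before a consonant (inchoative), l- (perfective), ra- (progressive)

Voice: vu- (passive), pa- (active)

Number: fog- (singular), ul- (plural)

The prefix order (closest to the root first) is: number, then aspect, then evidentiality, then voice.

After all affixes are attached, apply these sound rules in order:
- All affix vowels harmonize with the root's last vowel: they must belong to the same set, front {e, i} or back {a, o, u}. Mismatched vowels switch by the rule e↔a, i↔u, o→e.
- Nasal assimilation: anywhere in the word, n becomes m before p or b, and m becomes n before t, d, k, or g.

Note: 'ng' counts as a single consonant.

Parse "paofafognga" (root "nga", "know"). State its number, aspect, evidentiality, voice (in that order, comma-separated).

singular, imperfective, assumed, active

Segment: pa-of-a-fog-nga.
number: fog- → singular.
aspect: a- → imperfective.
evidentiality: of- → assumed.
voice: pa- → active.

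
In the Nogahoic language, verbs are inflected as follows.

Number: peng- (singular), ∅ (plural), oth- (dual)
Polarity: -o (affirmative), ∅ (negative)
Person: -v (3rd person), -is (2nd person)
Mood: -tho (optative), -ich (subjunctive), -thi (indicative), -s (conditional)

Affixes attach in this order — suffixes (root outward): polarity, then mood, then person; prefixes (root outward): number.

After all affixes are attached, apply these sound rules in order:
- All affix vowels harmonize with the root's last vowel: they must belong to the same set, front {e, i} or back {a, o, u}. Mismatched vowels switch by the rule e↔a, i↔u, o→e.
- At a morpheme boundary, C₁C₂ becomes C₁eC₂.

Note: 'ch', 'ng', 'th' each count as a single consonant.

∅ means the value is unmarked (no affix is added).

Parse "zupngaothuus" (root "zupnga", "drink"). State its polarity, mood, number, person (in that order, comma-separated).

affirmative, indicative, plural, 2nd person

Segment: zupnga-o-thi-is.
polarity: -o → affirmative.
mood: -thi → indicative.
number: ∅ → plural.
person: -is → 2nd person.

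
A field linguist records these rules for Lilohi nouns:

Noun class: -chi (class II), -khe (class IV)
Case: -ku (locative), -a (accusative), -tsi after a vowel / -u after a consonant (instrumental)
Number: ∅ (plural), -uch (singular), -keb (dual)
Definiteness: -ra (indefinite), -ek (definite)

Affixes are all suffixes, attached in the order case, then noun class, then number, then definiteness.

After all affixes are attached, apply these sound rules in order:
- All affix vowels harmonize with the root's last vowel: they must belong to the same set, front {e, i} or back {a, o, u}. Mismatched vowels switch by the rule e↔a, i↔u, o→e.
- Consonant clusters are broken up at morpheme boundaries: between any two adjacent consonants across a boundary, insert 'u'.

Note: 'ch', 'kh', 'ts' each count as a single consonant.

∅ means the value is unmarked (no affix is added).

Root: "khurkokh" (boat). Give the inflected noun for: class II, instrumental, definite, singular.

khurkokhuchuuchak

Attach case instrumental -u (after consonant 'kh') → khurkokhu.
Attach noun class class II -chi → khurkokhuchi.
Attach number singular -uch → khurkokhuchiuch.
Attach definiteness definite -ek → khurkokhuchiuchek.
Apply vowel harmony: khurkokhuchiuchek → khurkokhuchuuchak.
Epenthesis: no change.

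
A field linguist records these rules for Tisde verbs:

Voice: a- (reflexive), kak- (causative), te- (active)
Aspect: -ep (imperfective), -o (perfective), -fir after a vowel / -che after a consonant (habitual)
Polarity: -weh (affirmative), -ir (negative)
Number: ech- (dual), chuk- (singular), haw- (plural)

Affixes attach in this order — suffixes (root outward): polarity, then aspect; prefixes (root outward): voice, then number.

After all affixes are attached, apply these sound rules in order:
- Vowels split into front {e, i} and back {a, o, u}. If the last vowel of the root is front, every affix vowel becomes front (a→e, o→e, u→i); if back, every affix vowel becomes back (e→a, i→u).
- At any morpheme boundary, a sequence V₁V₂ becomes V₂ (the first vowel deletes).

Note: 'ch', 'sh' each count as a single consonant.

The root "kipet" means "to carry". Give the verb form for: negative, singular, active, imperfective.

chiktekipetirep

Attach voice active te- → tekipet.
Attach polarity negative -ir → tekipetir.
Attach number singular chuk- → chuktekipetir.
Attach aspect imperfective -ep → chuktekipetirep.
Apply vowel harmony: chuktekipetirep → chiktekipetirep.
Vowel deletion: no change.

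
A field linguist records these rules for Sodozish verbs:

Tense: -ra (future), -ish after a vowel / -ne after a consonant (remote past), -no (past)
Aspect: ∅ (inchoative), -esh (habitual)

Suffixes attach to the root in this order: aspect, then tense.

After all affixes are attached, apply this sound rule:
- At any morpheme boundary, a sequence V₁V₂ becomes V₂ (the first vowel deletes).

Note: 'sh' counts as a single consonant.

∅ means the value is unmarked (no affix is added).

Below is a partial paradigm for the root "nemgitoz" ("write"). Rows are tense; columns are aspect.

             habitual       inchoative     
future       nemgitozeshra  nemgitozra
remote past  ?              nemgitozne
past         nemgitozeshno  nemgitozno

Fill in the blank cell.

nemgitozeshne

Attach aspect habitual -esh → nemgitozesh.
Attach tense remote past -ne (after consonant 'sh') → nemgitozeshne.
Vowel deletion: no change.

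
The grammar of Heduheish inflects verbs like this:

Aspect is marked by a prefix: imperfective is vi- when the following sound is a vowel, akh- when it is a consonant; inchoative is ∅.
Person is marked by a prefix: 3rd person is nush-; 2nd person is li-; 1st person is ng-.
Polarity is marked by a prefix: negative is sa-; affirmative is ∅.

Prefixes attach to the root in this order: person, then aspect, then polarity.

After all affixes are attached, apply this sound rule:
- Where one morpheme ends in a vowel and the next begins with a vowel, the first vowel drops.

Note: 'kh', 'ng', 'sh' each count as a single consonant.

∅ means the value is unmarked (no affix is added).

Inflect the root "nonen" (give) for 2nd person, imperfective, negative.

Attach person 2nd person li- → linonen.
Attach aspect imperfective akh- (before consonant 'l') → akhlinonen.
Attach polarity negative sa- → saakhlinonen.
Apply vowel deletion: saakhlinonen → sakhlinonen.

sakhlinonen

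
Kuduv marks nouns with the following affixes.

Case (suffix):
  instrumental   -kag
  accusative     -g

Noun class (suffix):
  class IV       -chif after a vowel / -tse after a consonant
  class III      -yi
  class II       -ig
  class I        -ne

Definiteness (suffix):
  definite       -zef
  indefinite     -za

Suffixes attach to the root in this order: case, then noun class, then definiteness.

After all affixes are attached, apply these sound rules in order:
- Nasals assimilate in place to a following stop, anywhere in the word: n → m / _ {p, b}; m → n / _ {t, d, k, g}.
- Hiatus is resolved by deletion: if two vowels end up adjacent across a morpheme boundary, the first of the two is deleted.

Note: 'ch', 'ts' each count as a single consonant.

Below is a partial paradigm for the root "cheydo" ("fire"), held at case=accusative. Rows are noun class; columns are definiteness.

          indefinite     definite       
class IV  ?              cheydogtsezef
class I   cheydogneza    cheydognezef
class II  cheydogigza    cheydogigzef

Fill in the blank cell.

cheydogtseza

Attach case accusative -g → cheydog.
Attach noun class class IV -tse (after consonant 'g') → cheydogtse.
Attach definiteness indefinite -za → cheydogtseza.
Nasal assimilation: no change.
Vowel deletion: no change.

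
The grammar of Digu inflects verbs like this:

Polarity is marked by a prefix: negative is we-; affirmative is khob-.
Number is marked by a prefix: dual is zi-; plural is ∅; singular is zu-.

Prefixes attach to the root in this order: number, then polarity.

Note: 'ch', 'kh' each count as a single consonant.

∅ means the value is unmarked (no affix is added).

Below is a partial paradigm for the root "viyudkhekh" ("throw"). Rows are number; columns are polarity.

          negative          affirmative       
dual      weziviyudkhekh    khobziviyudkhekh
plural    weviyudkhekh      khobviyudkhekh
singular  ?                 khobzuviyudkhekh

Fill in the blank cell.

wezuviyudkhekh

Attach number singular zu- → zuviyudkhekh.
Attach polarity negative we- → wezuviyudkhekh.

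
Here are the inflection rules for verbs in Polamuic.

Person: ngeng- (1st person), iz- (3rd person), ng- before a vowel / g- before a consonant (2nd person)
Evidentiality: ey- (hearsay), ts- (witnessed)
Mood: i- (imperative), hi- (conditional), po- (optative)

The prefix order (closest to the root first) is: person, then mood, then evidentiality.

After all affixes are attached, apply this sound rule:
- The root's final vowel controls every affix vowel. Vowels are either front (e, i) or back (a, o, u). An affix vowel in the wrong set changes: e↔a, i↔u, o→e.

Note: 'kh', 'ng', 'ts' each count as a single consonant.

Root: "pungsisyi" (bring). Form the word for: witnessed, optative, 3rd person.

Attach person 3rd person iz- → izpungsisyi.
Attach mood optative po- → poizpungsisyi.
Attach evidentiality witnessed ts- → tspoizpungsisyi.
Apply vowel harmony: tspoizpungsisyi → tspeizpungsisyi.

tspeizpungsisyi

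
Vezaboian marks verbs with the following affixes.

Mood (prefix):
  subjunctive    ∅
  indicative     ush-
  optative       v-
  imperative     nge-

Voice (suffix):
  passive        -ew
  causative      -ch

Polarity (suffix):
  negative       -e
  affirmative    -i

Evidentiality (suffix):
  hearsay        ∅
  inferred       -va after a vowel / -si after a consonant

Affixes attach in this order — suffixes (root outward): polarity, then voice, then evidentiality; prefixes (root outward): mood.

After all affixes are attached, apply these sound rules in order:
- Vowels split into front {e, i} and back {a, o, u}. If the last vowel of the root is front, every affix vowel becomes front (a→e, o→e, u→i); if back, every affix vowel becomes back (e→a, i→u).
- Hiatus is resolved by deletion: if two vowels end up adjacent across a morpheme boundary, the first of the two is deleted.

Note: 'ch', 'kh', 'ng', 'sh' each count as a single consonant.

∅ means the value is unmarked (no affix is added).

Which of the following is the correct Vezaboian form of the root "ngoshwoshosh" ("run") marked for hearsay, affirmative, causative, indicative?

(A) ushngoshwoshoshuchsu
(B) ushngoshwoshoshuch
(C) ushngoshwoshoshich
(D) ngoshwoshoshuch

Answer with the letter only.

B

Attach polarity affirmative -i → ngoshwoshoshi.
Attach mood indicative ush- → ushngoshwoshoshi.
Attach voice causative -ch → ushngoshwoshoshich.
evidentiality = hearsay: zero marking, form stays ushngoshwoshoshich.
Apply vowel harmony: ushngoshwoshoshich → ushngoshwoshoshuch.
Vowel deletion: no change.
So the correct form is ushngoshwoshoshuch, option (B).
(C) ushngoshwoshoshich is wrong: it fails to apply the sound rule(s).
(A) ushngoshwoshoshuchsu is wrong: it uses inferred instead of hearsay for evidentiality.
(D) ngoshwoshoshuch is wrong: it uses subjunctive instead of indicative for mood.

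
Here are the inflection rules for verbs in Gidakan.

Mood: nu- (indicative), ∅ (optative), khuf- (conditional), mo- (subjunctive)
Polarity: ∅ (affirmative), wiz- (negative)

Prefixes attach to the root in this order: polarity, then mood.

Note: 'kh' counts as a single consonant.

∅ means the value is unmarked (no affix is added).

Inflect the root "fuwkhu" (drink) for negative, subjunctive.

mowizfuwkhu

Attach polarity negative wiz- → wizfuwkhu.
Attach mood subjunctive mo- → mowizfuwkhu.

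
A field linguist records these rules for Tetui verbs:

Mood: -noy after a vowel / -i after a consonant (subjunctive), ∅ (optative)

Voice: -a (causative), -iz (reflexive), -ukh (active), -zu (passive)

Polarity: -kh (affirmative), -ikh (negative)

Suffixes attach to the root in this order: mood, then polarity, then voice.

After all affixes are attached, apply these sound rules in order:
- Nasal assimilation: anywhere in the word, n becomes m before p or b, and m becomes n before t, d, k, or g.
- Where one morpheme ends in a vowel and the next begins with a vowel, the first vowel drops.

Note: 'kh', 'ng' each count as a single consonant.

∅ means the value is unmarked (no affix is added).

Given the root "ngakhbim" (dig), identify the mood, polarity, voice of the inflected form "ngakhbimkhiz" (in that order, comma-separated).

Segment: ngakhbim-kh-iz.
mood: ∅ → optative.
polarity: -kh → affirmative.
voice: -iz → reflexive.

optative, affirmative, reflexive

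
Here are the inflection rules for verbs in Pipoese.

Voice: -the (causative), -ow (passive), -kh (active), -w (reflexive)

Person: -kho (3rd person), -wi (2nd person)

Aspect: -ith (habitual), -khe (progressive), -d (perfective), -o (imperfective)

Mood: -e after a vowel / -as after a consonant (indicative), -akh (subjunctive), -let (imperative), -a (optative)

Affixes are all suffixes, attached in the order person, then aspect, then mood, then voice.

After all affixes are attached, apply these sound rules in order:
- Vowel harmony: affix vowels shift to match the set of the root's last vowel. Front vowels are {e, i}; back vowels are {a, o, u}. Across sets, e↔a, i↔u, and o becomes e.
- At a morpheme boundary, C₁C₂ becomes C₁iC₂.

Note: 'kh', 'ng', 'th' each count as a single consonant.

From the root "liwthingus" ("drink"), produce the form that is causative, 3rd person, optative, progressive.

liwthingusikhokhaatha

Attach person 3rd person -kho → liwthinguskho.
Attach aspect progressive -khe → liwthinguskhokhe.
Attach mood optative -a → liwthinguskhokhea.
Attach voice causative -the → liwthinguskhokheathe.
Apply vowel harmony: liwthinguskhokheathe → liwthinguskhokhaatha.
Apply epenthesis: liwthinguskhokhaatha → liwthingusikhokhaatha.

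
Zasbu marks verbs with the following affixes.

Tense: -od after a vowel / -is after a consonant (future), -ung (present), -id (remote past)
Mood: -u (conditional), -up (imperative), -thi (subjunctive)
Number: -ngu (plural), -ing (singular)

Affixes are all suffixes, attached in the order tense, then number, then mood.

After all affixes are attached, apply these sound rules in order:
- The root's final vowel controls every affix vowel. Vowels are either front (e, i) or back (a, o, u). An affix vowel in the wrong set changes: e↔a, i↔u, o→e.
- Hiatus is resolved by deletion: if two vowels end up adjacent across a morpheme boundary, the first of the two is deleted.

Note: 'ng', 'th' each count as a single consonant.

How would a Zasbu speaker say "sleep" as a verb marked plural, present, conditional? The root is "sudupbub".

sudupbubungngu

Attach tense present -ung → sudupbubung.
Attach number plural -ngu → sudupbubungngu.
Attach mood conditional -u → sudupbubungnguu.
Vowel harmony: no change.
Apply vowel deletion: sudupbubungnguu → sudupbubungngu.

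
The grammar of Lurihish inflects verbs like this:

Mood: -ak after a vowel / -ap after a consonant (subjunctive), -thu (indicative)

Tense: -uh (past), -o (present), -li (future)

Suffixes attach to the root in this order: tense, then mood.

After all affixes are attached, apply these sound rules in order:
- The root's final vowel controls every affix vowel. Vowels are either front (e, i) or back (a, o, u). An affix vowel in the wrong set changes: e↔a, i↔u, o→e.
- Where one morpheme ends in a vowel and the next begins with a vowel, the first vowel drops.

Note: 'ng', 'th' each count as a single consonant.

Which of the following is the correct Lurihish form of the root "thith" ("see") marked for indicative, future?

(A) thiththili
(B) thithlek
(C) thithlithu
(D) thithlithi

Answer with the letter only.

Attach tense future -li → thithli.
Attach mood indicative -thu → thithlithu.
Apply vowel harmony: thithlithu → thithlithi.
Vowel deletion: no change.
So the correct form is thithlithi, option (D).
(C) thithlithu is wrong: it fails to apply the sound rule(s).
(B) thithlek is wrong: it uses subjunctive instead of indicative for mood.
(A) thiththili is wrong: it has the affixes in the wrong order.

D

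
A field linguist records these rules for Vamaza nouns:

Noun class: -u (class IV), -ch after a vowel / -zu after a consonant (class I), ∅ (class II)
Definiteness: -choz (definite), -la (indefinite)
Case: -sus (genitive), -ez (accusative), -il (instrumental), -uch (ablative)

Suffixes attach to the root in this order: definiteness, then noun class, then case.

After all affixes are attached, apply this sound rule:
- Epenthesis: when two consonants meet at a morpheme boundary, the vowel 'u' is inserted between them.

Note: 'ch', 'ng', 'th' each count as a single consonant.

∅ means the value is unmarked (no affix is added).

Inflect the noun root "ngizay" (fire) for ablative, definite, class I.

Attach definiteness definite -choz → ngizaychoz.
Attach noun class class I -zu (after consonant 'z') → ngizaychozzu.
Attach case ablative -uch → ngizaychozzuuch.
Apply epenthesis: ngizaychozzuuch → ngizayuchozuzuuch.

ngizayuchozuzuuch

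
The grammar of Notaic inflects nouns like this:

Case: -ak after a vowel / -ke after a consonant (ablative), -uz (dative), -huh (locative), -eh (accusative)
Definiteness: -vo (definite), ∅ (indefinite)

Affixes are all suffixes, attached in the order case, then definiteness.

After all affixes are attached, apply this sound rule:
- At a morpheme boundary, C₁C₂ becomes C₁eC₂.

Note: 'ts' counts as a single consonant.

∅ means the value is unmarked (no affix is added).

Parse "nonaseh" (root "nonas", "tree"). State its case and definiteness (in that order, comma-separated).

accusative, indefinite

Segment: nonas-eh.
case: -eh → accusative.
definiteness: ∅ → indefinite.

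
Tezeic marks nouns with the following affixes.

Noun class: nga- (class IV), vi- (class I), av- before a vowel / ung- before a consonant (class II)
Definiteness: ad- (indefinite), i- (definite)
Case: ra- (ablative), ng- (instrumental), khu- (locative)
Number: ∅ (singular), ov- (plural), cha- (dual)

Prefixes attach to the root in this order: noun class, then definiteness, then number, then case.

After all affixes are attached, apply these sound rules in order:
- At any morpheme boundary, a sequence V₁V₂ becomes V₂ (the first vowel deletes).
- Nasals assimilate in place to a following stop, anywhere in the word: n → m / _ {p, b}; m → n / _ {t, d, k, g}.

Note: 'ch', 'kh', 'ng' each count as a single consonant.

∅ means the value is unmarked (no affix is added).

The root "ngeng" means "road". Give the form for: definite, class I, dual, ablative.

rachivingeng

Attach noun class class I vi- → vingeng.
Attach definiteness definite i- → ivingeng.
Attach number dual cha- → chaivingeng.
Attach case ablative ra- → rachaivingeng.
Apply vowel deletion: rachaivingeng → rachivingeng.
Nasal assimilation: no change.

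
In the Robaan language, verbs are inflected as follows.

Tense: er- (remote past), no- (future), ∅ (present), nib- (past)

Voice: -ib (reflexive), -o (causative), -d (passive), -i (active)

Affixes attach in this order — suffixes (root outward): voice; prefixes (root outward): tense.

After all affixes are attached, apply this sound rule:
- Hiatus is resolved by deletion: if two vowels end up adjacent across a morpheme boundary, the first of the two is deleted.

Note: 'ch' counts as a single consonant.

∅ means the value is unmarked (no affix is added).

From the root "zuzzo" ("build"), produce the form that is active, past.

Attach tense past nib- → nibzuzzo.
Attach voice active -i → nibzuzzoi.
Apply vowel deletion: nibzuzzoi → nibzuzzi.

nibzuzzi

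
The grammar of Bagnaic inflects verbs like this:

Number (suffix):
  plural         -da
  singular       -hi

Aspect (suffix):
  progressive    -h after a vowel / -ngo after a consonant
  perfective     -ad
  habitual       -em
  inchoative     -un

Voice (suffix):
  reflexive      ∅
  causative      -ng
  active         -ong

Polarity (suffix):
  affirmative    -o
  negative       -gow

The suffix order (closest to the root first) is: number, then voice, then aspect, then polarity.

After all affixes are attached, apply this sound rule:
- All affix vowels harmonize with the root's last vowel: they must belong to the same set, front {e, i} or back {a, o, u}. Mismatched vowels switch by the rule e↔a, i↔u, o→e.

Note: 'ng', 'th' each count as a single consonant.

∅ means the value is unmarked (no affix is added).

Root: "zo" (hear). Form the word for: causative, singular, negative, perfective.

Attach number singular -hi → zohi.
Attach voice causative -ng → zohing.
Attach aspect perfective -ad → zohingad.
Attach polarity negative -gow → zohingadgow.
Apply vowel harmony: zohingadgow → zohungadgow.

zohungadgow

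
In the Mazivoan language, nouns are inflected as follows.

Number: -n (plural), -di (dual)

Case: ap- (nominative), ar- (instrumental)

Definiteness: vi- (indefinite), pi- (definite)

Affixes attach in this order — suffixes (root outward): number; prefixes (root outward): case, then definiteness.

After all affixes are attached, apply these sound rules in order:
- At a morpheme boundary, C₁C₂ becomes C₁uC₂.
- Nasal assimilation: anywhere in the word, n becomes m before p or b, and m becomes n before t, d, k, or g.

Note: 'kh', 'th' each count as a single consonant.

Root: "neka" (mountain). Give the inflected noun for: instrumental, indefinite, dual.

Attach number dual -di → nekadi.
Attach case instrumental ar- → arnekadi.
Attach definiteness indefinite vi- → viarnekadi.
Apply epenthesis: viarnekadi → viarunekadi.
Nasal assimilation: no change.

viarunekadi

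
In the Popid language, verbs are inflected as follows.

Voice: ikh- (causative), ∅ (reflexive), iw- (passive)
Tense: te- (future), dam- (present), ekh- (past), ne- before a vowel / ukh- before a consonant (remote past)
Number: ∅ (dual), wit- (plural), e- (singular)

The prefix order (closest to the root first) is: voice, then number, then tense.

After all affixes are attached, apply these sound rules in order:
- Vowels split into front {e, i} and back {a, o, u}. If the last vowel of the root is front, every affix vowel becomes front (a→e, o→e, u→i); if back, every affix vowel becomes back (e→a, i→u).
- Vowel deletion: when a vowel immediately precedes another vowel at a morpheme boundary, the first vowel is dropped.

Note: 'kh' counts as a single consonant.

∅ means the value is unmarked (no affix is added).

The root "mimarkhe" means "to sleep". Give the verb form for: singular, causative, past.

Attach voice causative ikh- → ikhmimarkhe.
Attach number singular e- → eikhmimarkhe.
Attach tense past ekh- → ekheikhmimarkhe.
Vowel harmony: no change.
Apply vowel deletion: ekheikhmimarkhe → ekhikhmimarkhe.

ekhikhmimarkhe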